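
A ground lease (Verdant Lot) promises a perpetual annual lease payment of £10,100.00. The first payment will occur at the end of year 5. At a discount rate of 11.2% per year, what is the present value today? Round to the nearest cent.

£58977.21

Value at end of year 4: C / r = £10,100.00 / 0.112 = £90,178.5714
Discount to today: PV = £90,178.5714 / (1 + 0.112)^4 = £90,178.5714 / 1.529041 = £58,977.21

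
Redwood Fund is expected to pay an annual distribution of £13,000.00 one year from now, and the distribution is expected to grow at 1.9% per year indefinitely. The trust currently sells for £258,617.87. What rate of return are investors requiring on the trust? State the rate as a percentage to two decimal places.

P = D₁/(r − g) ⇒ r = D₁/P + g = £13,000.0000/£258,617.87 + 0.019 = 0.050267 + 0.019 = 0.069267

6.93%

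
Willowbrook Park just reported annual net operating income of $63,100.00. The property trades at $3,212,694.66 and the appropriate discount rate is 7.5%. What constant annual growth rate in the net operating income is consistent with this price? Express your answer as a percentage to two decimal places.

5.43%

P = D₀(1+g)/(r−g) ⇒ P(r−g) = D₀(1+g) ⇒ g(P+D₀) = P·r − D₀
g = (P·r − D₀)/(P + D₀) = ($3,212,694.66×0.075 − $63,100.00) / ($3,212,694.66 + $63,100.00) = 0.054293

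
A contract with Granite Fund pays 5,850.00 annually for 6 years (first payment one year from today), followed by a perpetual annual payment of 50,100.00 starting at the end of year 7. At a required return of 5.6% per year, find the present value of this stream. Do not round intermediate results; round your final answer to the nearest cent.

PV of 6-year annuity: 5,850.00 × [1 − (1+0.056)^−6] / 0.056 = 29131.44753
Perpetuity value at year 6: 50,100.00 / 0.056 = 894642.85714
PV of perpetuity: 894642.85714 / (1+0.056)^6 = 645158.15264
Total PV = 29131.44753 + 645158.15264 = 674289.60017

674289.60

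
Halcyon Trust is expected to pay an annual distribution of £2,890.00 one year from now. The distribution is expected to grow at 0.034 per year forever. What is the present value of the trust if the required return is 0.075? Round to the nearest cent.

£70487.80

Growing perpetuity: P = D₁ / (r − g) = £2,890.0000 / (0.075 − 0.034) = £70,487.80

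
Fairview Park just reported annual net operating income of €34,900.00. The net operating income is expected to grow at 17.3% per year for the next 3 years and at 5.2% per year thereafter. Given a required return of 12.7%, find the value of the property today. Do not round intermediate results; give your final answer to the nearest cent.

D_1 = 40937.70000
D_2 = 48019.92210
D_3 = 56327.36862
Terminal value at year 3: TV = D_3×(1+g_2)/(r−g_2) = 59256.39179/0.075 = 790085.22389
P_0 = D_1/(1+r)^1 + D_2/(1+r)^2 + D_3/(1+r)^3 + TV/(1+r)^3
    = 36324.48980 + 37807.12203 + 39350.26987 + 551953.11872 = 665435.00042

€665435.00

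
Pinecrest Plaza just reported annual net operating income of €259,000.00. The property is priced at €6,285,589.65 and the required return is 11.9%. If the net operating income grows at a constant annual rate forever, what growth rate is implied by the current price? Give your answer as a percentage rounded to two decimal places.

P = D₀(1+g)/(r−g) ⇒ P(r−g) = D₀(1+g) ⇒ g(P+D₀) = P·r − D₀
g = (P·r − D₀)/(P + D₀) = (€6,285,589.65×0.119 − €259,000.00) / (€6,285,589.65 + €259,000.00) = 0.074716

7.47%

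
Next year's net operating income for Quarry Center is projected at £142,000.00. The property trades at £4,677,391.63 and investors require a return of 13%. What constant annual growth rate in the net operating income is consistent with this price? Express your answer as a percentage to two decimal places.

9.96%

P = D₁/(r−g) ⇒ g = r − D₁/P = 0.13 − £142,000.00/£4,677,391.63 = 0.099641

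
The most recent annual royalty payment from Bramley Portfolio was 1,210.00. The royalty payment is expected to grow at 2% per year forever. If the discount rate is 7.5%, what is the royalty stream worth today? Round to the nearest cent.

D₁ = D₀ × (1 + g) = 1,210.00 × 1.02 = 1,234.2000
Growing perpetuity: P = D₁ / (r − g) = 1,234.2000 / (0.075 − 0.02) = 22,440.00

22440.00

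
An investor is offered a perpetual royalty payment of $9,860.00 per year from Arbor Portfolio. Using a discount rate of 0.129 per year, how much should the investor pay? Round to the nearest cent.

$76434.11

Level perpetuity: PV = C / r = $9,860.00 / 0.129 = $76,434.11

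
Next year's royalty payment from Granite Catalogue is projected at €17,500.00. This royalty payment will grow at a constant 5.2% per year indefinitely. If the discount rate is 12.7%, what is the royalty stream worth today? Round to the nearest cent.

Growing perpetuity: P = D₁ / (r − g) = €17,500.0000 / (0.127 − 0.052) = €233,333.33

€233333.33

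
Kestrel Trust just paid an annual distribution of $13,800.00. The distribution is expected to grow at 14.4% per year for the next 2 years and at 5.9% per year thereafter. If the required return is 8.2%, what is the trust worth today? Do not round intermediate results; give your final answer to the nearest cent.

$740322.37

D_1 = 15787.20000
D_2 = 18060.55680
Terminal value at year 2: TV = D_2×(1+g_2)/(r−g_2) = 19126.12965/0.023 = 831570.85440
P_0 = D_1/(1+r)^1 + D_2/(1+r)^2 + TV/(1+r)^2
    = 14590.75786 + 15426.82716 + 710304.78097 = 740322.36599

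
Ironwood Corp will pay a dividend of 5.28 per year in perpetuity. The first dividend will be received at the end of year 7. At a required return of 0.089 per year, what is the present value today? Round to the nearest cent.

35.57

Value at end of year 6: C / r = 5.28 / 0.089 = 59.3258
Discount to today: PV = 59.3258 / (1 + 0.089)^6 = 59.3258 / 1.667890 = 35.57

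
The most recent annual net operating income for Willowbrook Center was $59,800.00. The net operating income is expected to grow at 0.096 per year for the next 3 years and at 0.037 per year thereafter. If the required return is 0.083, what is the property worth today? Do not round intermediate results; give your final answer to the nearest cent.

D_1 = 65540.80000
D_2 = 71832.71680
D_3 = 78728.65761
Terminal value at year 3: TV = D_3×(1+g_2)/(r−g_2) = 81641.61794/0.046 = 1774817.78140
P_0 = D_1/(1+r)^1 + D_2/(1+r)^2 + D_3/(1+r)^3 + TV/(1+r)^3
    = 60517.82087 + 61244.25824 + 61979.41554 + 1397231.60682 = 1580973.10146

$1580973.10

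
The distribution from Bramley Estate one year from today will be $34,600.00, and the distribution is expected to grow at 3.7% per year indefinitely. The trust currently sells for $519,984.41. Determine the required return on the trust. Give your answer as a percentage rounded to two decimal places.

10.35%

P = D₁/(r − g) ⇒ r = D₁/P + g = $34,600.0000/$519,984.41 + 0.037 = 0.066540 + 0.037 = 0.103540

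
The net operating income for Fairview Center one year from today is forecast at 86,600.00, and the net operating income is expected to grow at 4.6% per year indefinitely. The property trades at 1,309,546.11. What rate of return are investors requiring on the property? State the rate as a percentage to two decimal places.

P = D₁/(r − g) ⇒ r = D₁/P + g = 86,600.0000/1,309,546.11 + 0.046 = 0.066130 + 0.046 = 0.112130

11.21%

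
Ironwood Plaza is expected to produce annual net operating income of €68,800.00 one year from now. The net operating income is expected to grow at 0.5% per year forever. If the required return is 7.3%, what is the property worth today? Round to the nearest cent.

Growing perpetuity: P = D₁ / (r − g) = €68,800.0000 / (0.073 − 0.005) = €1,011,764.71

€1011764.71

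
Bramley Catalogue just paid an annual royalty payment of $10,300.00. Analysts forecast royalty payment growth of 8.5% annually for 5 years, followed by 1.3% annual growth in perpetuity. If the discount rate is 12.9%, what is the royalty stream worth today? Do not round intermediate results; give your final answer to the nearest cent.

D_1 = 11175.50000
D_2 = 12125.41750
D_3 = 13156.07799
D_4 = 14274.34462
D_5 = 15487.66391
Terminal value at year 5: TV = D_5×(1+g_2)/(r−g_2) = 15689.00354/0.116 = 135250.03051
P_0 = D_1/(1+r)^1 + D_2/(1+r)^2 + D_3/(1+r)^3 + D_4/(1+r)^4 + D_5/(1+r)^5 + TV/(1+r)^5
    = 9898.58282 + 9512.80988 + 9142.07150 + 8785.78173 + 8443.37748 + 73733.97751 = 119516.60092

$119516.60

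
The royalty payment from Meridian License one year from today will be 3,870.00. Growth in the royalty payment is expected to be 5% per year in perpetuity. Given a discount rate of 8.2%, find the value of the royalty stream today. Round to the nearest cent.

Growing perpetuity: P = D₁ / (r − g) = 3,870.0000 / (0.082 − 0.05) = 120,937.50

120937.50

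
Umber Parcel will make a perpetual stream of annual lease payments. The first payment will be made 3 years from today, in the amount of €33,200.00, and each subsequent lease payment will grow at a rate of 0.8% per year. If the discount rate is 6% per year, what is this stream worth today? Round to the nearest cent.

€568228.50

Value at end of year 2: C₁ / (r − g) = €33,200.00 / (0.06 − 0.008) = €638,461.5385
Discount to today: PV = €638,461.5385 / (1 + 0.06)^2 = €638,461.5385 / 1.123600 = €568,228.50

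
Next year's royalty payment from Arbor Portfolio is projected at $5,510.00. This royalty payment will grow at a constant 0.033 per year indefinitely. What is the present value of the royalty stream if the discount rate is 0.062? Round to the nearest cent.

Growing perpetuity: P = D₁ / (r − g) = $5,510.0000 / (0.062 − 0.033) = $190,000.00

$190000.00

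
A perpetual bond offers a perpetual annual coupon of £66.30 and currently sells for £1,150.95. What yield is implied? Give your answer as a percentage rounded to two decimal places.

5.76%

P = C/r ⇒ r = C/P = £66.30/£1,150.95 = 0.057605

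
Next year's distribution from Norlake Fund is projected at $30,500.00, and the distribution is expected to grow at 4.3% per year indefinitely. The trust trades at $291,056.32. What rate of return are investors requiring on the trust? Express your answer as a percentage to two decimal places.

P = D₁/(r − g) ⇒ r = D₁/P + g = $30,500.0000/$291,056.32 + 0.043 = 0.104791 + 0.043 = 0.147791

14.78%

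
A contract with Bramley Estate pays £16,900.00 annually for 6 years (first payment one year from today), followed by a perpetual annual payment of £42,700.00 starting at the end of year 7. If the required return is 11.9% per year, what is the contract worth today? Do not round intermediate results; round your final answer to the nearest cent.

PV of 6-year annuity: £16,900.00 × [1 − (1+0.119)^−6] / 0.119 = 69680.01816
Perpetuity value at year 6: £42,700.00 / 0.119 = 358823.52941
PV of perpetuity: 358823.52941 / (1+0.119)^6 = 182768.09890
Total PV = 69680.01816 + 182768.09890 = 252448.11707

£252448.12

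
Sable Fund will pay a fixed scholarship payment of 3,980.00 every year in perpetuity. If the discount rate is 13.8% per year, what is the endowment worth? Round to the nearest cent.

28840.58

Level perpetuity: PV = C / r = 3,980.00 / 0.138 = 28,840.58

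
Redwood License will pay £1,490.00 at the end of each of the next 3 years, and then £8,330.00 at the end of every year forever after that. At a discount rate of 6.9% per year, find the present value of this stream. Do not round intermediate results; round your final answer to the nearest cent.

£102741.47

PV of 3-year annuity: £1,490.00 × [1 − (1+0.069)^−3] / 0.069 = 3917.38606
Perpetuity value at year 3: £8,330.00 / 0.069 = 120724.63768
PV of perpetuity: 120724.63768 / (1+0.069)^3 = 98824.08343
Total PV = 3917.38606 + 98824.08343 = 102741.46948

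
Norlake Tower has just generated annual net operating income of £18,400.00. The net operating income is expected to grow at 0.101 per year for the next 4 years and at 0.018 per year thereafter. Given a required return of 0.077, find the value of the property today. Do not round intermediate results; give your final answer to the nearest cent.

£424529.56

D_1 = 20258.40000
D_2 = 22304.49840
D_3 = 24557.25274
D_4 = 27037.53526
Terminal value at year 4: TV = D_4×(1+g_2)/(r−g_2) = 27524.21090/0.059 = 466512.04915
P_0 = D_1/(1+r)^1 + D_2/(1+r)^2 + D_3/(1+r)^3 + D_4/(1+r)^4 + TV/(1+r)^4
    = 18810.02786 + 19229.19282 + 19657.69851 + 20095.75307 + 346736.89202 = 424529.56428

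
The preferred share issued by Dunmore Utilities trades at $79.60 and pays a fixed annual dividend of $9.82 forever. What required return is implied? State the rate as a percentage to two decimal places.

12.34%

P = C/r ⇒ r = C/P = $9.82/$79.60 = 0.123367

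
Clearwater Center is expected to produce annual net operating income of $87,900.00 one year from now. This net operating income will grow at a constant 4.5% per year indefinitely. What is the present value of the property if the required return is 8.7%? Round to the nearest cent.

$2092857.14

Growing perpetuity: P = D₁ / (r − g) = $87,900.0000 / (0.087 − 0.045) = $2,092,857.14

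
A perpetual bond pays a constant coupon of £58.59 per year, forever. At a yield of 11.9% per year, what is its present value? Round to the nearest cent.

£492.35

Level perpetuity: PV = C / r = £58.59 / 0.119 = £492.35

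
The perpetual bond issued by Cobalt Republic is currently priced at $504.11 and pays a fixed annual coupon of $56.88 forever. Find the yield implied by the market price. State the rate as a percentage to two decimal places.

P = C/r ⇒ r = C/P = $56.88/$504.11 = 0.112833

11.28%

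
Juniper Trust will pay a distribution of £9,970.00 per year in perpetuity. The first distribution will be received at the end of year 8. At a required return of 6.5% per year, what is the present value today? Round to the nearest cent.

£98703.95

Value at end of year 7: C / r = £9,970.00 / 0.065 = £153,384.6154
Discount to today: PV = £153,384.6154 / (1 + 0.065)^7 = £153,384.6154 / 1.553987 = £98,703.95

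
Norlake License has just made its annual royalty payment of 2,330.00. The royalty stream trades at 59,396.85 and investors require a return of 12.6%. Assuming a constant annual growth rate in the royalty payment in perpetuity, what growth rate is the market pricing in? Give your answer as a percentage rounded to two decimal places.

P = D₀(1+g)/(r−g) ⇒ P(r−g) = D₀(1+g) ⇒ g(P+D₀) = P·r − D₀
g = (P·r − D₀)/(P + D₀) = (59,396.85×0.126 − 2,330.00) / (59,396.85 + 2,330.00) = 0.083497

8.35%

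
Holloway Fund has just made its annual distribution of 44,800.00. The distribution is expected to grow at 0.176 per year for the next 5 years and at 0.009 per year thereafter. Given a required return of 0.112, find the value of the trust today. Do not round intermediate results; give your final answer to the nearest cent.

846331.99

D_1 = 52684.80000
D_2 = 61957.32480
D_3 = 72861.81396
D_4 = 85685.49322
D_5 = 100766.14003
Terminal value at year 5: TV = D_5×(1+g_2)/(r−g_2) = 101673.03529/0.103 = 987116.84748
P_0 = D_1/(1+r)^1 + D_2/(1+r)^2 + D_3/(1+r)^3 + D_4/(1+r)^4 + D_5/(1+r)^5 + TV/(1+r)^5
    = 47378.41727 + 50105.23265 + 52988.98705 + 56038.71292 + 59263.96258 + 580556.68200 = 846331.99446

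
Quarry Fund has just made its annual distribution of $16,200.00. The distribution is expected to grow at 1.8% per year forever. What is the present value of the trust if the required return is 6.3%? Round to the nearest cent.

D₁ = D₀ × (1 + g) = $16,200.00 × 1.018 = $16,491.6000
Growing perpetuity: P = D₁ / (r − g) = $16,491.6000 / (0.063 − 0.018) = $366,480.00

$366480.00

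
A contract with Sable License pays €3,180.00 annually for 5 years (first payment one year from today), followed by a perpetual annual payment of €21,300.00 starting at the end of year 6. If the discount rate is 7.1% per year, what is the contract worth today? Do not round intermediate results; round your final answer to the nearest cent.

€225902.93

PV of 5-year annuity: €3,180.00 × [1 − (1+0.071)^−5] / 0.071 = 13003.79085
Perpetuity value at year 5: €21,300.00 / 0.071 = 300000.00000
PV of perpetuity: 300000.00000 / (1+0.071)^5 = 212899.13678
Total PV = 13003.79085 + 212899.13678 = 225902.92763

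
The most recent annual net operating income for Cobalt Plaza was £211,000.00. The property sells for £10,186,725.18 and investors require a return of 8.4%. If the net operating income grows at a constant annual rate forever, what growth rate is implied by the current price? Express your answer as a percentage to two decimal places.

P = D₀(1+g)/(r−g) ⇒ P(r−g) = D₀(1+g) ⇒ g(P+D₀) = P·r − D₀
g = (P·r − D₀)/(P + D₀) = (£10,186,725.18×0.084 − £211,000.00) / (£10,186,725.18 + £211,000.00) = 0.062002

6.20%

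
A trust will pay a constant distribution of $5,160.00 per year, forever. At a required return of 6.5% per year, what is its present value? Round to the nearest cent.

$79384.62

Level perpetuity: PV = C / r = $5,160.00 / 0.065 = $79,384.62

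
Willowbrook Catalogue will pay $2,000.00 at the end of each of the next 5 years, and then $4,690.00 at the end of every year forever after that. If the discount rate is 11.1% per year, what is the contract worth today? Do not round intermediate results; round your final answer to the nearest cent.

PV of 5-year annuity: $2,000.00 × [1 − (1+0.111)^−5] / 0.111 = 7373.23723
Perpetuity value at year 5: $4,690.00 / 0.111 = 42252.25225
PV of perpetuity: 42252.25225 / (1+0.111)^5 = 24962.01094
Total PV = 7373.23723 + 24962.01094 = 32335.24817

$32335.25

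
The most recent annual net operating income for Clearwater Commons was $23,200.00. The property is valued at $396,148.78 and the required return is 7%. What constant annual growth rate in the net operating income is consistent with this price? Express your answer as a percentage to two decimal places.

P = D₀(1+g)/(r−g) ⇒ P(r−g) = D₀(1+g) ⇒ g(P+D₀) = P·r − D₀
g = (P·r − D₀)/(P + D₀) = ($396,148.78×0.07 − $23,200.00) / ($396,148.78 + $23,200.00) = 0.010803

1.08%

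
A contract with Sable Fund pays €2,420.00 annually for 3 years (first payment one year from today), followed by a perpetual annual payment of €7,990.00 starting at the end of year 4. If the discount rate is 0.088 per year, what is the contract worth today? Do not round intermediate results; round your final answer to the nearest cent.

€76645.74

PV of 3-year annuity: €2,420.00 × [1 − (1+0.088)^−3] / 0.088 = 6147.63387
Perpetuity value at year 3: €7,990.00 / 0.088 = 90795.45455
PV of perpetuity: 90795.45455 / (1+0.088)^3 = 70498.10140
Total PV = 6147.63387 + 70498.10140 = 76645.73527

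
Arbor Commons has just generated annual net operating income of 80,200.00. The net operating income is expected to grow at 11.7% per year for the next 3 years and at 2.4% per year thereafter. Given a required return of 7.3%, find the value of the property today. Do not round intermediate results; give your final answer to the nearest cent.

2151646.85

D_1 = 89583.40000
D_2 = 100064.65780
D_3 = 111772.22276
Terminal value at year 3: TV = D_3×(1+g_2)/(r−g_2) = 114454.75611/0.049 = 2335811.34916
P_0 = D_1/(1+r)^1 + D_2/(1+r)^2 + D_3/(1+r)^3 + TV/(1+r)^3
    = 83488.72321 + 86912.30552 + 90476.27704 + 1890769.54467 = 2151646.85044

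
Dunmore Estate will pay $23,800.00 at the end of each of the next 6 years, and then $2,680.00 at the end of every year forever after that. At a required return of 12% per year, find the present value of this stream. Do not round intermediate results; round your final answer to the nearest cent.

PV of 6-year annuity: $23,800.00 × [1 − (1+0.12)^−6] / 0.12 = 97851.49430
Perpetuity value at year 6: $2,680.00 / 0.12 = 22333.33333
PV of perpetuity: 22333.33333 / (1+0.12)^6 = 11314.76171
Total PV = 97851.49430 + 11314.76171 = 109166.25601

$109166.26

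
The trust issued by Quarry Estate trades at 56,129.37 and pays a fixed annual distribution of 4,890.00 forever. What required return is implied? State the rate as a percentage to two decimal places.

P = C/r ⇒ r = C/P = 4,890.00/56,129.37 = 0.087120

8.71%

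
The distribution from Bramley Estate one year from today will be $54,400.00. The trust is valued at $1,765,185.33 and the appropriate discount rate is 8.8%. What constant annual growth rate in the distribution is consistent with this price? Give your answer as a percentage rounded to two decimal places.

P = D₁/(r−g) ⇒ g = r − D₁/P = 0.088 − $54,400.00/$1,765,185.33 = 0.057182

5.72%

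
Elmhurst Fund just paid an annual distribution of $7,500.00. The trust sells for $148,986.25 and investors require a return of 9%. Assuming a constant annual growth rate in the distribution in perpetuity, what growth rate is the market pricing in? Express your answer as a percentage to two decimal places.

3.78%

P = D₀(1+g)/(r−g) ⇒ P(r−g) = D₀(1+g) ⇒ g(P+D₀) = P·r − D₀
g = (P·r − D₀)/(P + D₀) = ($148,986.25×0.09 − $7,500.00) / ($148,986.25 + $7,500.00) = 0.037759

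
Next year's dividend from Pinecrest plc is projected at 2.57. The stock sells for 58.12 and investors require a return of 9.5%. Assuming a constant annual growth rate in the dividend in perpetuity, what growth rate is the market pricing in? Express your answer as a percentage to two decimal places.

5.08%

P = D₁/(r−g) ⇒ g = r − D₁/P = 0.095 − 2.57/58.12 = 0.050781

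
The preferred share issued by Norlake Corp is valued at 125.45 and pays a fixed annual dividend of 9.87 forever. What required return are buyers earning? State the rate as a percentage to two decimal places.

7.87%

P = C/r ⇒ r = C/P = 9.87/125.45 = 0.078677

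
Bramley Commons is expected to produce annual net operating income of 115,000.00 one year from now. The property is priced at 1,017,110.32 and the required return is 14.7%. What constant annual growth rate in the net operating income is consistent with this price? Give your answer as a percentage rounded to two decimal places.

3.39%

P = D₁/(r−g) ⇒ g = r − D₁/P = 0.147 − 115,000.00/1,017,110.32 = 0.033935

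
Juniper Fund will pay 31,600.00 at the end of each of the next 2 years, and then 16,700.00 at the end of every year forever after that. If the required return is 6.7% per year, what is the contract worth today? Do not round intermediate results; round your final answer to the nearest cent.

PV of 2-year annuity: 31,600.00 × [1 − (1+0.067)^−2] / 0.067 = 57371.83231
Perpetuity value at year 2: 16,700.00 / 0.067 = 249253.73134
PV of perpetuity: 249253.73134 / (1+0.067)^2 = 218933.80730
Total PV = 57371.83231 + 218933.80730 = 276305.63962

276305.64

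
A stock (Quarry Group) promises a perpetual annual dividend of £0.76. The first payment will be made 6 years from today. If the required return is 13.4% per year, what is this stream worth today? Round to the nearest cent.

Value at end of year 5: C / r = £0.76 / 0.134 = £5.6716
Discount to today: PV = £5.6716 / (1 + 0.134)^5 = £5.6716 / 1.875276 = £3.02

£3.02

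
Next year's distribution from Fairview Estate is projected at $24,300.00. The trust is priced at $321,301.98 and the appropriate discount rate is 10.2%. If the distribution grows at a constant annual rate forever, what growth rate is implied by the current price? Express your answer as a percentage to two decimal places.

P = D₁/(r−g) ⇒ g = r − D₁/P = 0.102 − $24,300.00/$321,301.98 = 0.026370

2.64%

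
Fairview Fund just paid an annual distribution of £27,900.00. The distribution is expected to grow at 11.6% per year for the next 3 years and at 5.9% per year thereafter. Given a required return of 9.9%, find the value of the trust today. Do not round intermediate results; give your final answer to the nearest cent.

£859779.49

D_1 = 31136.40000
D_2 = 34748.22240
D_3 = 38779.01620
Terminal value at year 3: TV = D_3×(1+g_2)/(r−g_2) = 41066.97815/0.04 = 1026674.45385
P_0 = D_1/(1+r)^1 + D_2/(1+r)^2 + D_3/(1+r)^3 + TV/(1+r)^3
    = 28331.57416 + 28769.82417 + 29214.85330 + 773463.24099 = 859779.49262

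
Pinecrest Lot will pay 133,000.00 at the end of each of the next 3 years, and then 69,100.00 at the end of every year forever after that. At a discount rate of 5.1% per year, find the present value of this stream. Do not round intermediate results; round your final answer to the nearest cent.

1528591.95

PV of 3-year annuity: 133,000.00 × [1 − (1+0.051)^−3] / 0.051 = 361514.38078
Perpetuity value at year 3: 69,100.00 / 0.051 = 1354901.96078
PV of perpetuity: 1354901.96078 / (1+0.051)^3 = 1167077.57197
Total PV = 361514.38078 + 1167077.57197 = 1528591.95275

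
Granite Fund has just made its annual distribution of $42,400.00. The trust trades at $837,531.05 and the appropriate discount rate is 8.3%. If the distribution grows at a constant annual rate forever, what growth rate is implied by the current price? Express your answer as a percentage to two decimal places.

3.08%

P = D₀(1+g)/(r−g) ⇒ P(r−g) = D₀(1+g) ⇒ g(P+D₀) = P·r − D₀
g = (P·r − D₀)/(P + D₀) = ($837,531.05×0.083 − $42,400.00) / ($837,531.05 + $42,400.00) = 0.030815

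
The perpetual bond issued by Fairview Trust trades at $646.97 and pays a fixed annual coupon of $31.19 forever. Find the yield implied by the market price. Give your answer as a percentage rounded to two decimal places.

P = C/r ⇒ r = C/P = $31.19/$646.97 = 0.048209

4.82%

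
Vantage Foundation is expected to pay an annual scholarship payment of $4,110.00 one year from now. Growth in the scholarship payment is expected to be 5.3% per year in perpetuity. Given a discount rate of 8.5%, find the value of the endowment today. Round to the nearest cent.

Growing perpetuity: P = D₁ / (r − g) = $4,110.0000 / (0.085 − 0.053) = $128,437.50

$128437.50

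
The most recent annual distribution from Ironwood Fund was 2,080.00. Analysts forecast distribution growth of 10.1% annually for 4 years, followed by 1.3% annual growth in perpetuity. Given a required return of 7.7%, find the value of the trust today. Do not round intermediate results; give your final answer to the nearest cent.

44750.61

D_1 = 2290.08000
D_2 = 2521.37808
D_3 = 2776.03727
D_4 = 3056.41703
Terminal value at year 4: TV = D_4×(1+g_2)/(r−g_2) = 3096.15045/0.064 = 48377.35080
P_0 = D_1/(1+r)^1 + D_2/(1+r)^2 + D_3/(1+r)^3 + D_4/(1+r)^4 + TV/(1+r)^4
    = 2126.35097 + 2173.73484 + 2222.17461 + 2271.69383 + 35956.65384 = 44750.60809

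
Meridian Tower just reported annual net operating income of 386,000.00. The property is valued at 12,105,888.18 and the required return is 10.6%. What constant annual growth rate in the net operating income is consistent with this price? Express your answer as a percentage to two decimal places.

7.18%

P = D₀(1+g)/(r−g) ⇒ P(r−g) = D₀(1+g) ⇒ g(P+D₀) = P·r − D₀
g = (P·r − D₀)/(P + D₀) = (12,105,888.18×0.106 − 386,000.00) / (12,105,888.18 + 386,000.00) = 0.071825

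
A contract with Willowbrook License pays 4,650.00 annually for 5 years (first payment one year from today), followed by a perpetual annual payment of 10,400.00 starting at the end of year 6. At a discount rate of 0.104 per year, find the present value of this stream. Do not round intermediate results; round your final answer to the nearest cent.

PV of 5-year annuity: 4,650.00 × [1 − (1+0.104)^−5] / 0.104 = 17448.50060
Perpetuity value at year 5: 10,400.00 / 0.104 = 100000.00000
PV of perpetuity: 100000.00000 / (1+0.104)^5 = 60975.39650
Total PV = 17448.50060 + 60975.39650 = 78423.89710

78423.90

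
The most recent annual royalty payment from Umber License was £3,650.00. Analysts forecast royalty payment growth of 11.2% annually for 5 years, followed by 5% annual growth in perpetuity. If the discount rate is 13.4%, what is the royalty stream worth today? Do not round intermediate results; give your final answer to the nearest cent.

£58582.63

D_1 = 4058.80000
D_2 = 4513.38560
D_3 = 5018.88479
D_4 = 5580.99988
D_5 = 6206.07187
Terminal value at year 5: TV = D_5×(1+g_2)/(r−g_2) = 6516.37546/0.084 = 77575.89838
P_0 = D_1/(1+r)^1 + D_2/(1+r)^2 + D_3/(1+r)^3 + D_4/(1+r)^4 + D_5/(1+r)^5 + TV/(1+r)^5
    = 3579.18871 + 3509.75119 + 3441.66078 + 3374.89134 + 3309.41726 + 41367.71578 = 58582.62507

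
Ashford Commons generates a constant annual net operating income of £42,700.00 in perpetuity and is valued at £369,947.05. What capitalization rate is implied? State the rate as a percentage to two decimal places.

11.54%

P = C/r ⇒ r = C/P = £42,700.00/£369,947.05 = 0.115422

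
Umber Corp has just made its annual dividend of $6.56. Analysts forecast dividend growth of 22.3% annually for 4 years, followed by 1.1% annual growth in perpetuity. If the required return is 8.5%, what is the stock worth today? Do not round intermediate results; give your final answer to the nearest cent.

D_1 = 8.02288
D_2 = 9.81198
D_3 = 12.00005
D_4 = 14.67607
Terminal value at year 4: TV = D_4×(1+g_2)/(r−g_2) = 14.83750/0.074 = 200.50680
P_0 = D_1/(1+r)^1 + D_2/(1+r)^2 + D_3/(1+r)^3 + D_4/(1+r)^4 + TV/(1+r)^4
    = 7.39436 + 8.33484 + 9.39494 + 10.58987 + 144.68055 = 180.39456

$180.39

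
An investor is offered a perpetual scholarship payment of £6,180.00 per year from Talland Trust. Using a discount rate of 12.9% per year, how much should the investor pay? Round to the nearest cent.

Level perpetuity: PV = C / r = £6,180.00 / 0.129 = £47,906.98

£47906.98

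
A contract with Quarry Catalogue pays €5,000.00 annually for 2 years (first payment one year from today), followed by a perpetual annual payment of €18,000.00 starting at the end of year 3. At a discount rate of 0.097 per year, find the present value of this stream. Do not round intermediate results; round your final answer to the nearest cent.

PV of 2-year annuity: €5,000.00 × [1 − (1+0.097)^−2] / 0.097 = 8712.74853
Perpetuity value at year 2: €18,000.00 / 0.097 = 185567.01031
PV of perpetuity: 185567.01031 / (1+0.097)^2 = 154201.11559
Total PV = 8712.74853 + 154201.11559 = 162913.86412

€162913.86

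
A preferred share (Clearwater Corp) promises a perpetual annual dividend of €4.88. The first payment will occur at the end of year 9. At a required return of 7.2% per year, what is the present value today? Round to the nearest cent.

Value at end of year 8: C / r = €4.88 / 0.072 = €67.7778
Discount to today: PV = €67.7778 / (1 + 0.072)^8 = €67.7778 / 1.744047 = €38.86

€38.86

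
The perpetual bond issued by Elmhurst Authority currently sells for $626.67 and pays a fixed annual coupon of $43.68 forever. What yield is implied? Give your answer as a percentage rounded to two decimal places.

P = C/r ⇒ r = C/P = $43.68/$626.67 = 0.069702

6.97%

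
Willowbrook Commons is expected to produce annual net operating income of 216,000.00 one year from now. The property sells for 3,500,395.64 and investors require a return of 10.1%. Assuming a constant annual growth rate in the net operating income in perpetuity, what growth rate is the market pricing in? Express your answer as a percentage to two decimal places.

P = D₁/(r−g) ⇒ g = r − D₁/P = 0.101 − 216,000.00/3,500,395.64 = 0.039293

3.93%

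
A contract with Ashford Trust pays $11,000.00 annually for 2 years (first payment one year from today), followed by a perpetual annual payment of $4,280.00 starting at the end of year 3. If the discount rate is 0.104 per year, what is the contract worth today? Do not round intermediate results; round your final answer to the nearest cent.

$52754.35

PV of 2-year annuity: $11,000.00 × [1 − (1+0.104)^−2] / 0.104 = 18988.92039
Perpetuity value at year 2: $4,280.00 / 0.104 = 41153.84615
PV of perpetuity: 41153.84615 / (1+0.104)^2 = 33765.42985
Total PV = 18988.92039 + 33765.42985 = 52754.35025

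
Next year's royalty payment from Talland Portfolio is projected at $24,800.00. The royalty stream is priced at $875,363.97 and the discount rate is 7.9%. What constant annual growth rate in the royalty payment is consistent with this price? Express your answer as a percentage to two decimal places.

P = D₁/(r−g) ⇒ g = r − D₁/P = 0.079 − $24,800.00/$875,363.97 = 0.050669

5.07%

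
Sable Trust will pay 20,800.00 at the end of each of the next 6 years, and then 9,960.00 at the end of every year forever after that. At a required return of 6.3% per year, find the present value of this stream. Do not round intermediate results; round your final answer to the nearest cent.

210900.28

PV of 6-year annuity: 20,800.00 × [1 − (1+0.063)^−6] / 0.063 = 101323.33581
Perpetuity value at year 6: 9,960.00 / 0.063 = 158095.23810
PV of perpetuity: 158095.23810 / (1+0.063)^6 = 109576.94845
Total PV = 101323.33581 + 109576.94845 = 210900.28426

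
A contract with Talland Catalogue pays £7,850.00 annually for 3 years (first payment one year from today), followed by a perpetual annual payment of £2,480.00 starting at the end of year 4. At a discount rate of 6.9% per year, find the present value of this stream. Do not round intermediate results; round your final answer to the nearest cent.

PV of 3-year annuity: £7,850.00 × [1 − (1+0.069)^−3] / 0.069 = 20638.57754
Perpetuity value at year 3: £2,480.00 / 0.069 = 35942.02899
PV of perpetuity: 35942.02899 / (1+0.069)^3 = 29421.81595
Total PV = 20638.57754 + 29421.81595 = 50060.39349

£50060.39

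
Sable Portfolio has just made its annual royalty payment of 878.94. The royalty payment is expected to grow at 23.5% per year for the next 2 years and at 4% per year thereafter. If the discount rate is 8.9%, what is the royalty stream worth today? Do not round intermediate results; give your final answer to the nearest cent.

D_1 = 1085.49090
D_2 = 1340.58126
Terminal value at year 2: TV = D_2×(1+g_2)/(r−g_2) = 1394.20451/0.049 = 28453.15331
P_0 = D_1/(1+r)^1 + D_2/(1+r)^2 + TV/(1+r)^2
    = 996.77769 + 1130.41363 + 23992.45254 = 26119.64385

26119.64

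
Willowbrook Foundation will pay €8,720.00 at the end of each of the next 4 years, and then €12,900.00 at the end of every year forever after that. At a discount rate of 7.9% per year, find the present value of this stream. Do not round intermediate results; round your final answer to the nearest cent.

€149415.58

PV of 4-year annuity: €8,720.00 × [1 − (1+0.079)^−4] / 0.079 = 28946.15049
Perpetuity value at year 4: €12,900.00 / 0.079 = 163291.13924
PV of perpetuity: 163291.13924 / (1+0.079)^4 = 120469.42578
Total PV = 28946.15049 + 120469.42578 = 149415.57627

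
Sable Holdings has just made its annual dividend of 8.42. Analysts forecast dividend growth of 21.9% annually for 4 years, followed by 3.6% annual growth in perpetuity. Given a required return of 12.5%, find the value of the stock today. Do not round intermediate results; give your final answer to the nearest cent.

176.44

D_1 = 10.26398
D_2 = 12.51179
D_3 = 15.25187
D_4 = 18.59203
Terminal value at year 4: TV = D_4×(1+g_2)/(r−g_2) = 19.26135/0.089 = 216.41964
P_0 = D_1/(1+r)^1 + D_2/(1+r)^2 + D_3/(1+r)^3 + D_4/(1+r)^4 + TV/(1+r)^4
    = 9.12354 + 9.88586 + 10.71188 + 11.60692 + 135.10971 = 176.43791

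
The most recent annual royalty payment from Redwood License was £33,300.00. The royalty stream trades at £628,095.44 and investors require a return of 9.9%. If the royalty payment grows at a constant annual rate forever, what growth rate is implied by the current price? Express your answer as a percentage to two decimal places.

4.37%

P = D₀(1+g)/(r−g) ⇒ P(r−g) = D₀(1+g) ⇒ g(P+D₀) = P·r − D₀
g = (P·r − D₀)/(P + D₀) = (£628,095.44×0.099 − £33,300.00) / (£628,095.44 + £33,300.00) = 0.043667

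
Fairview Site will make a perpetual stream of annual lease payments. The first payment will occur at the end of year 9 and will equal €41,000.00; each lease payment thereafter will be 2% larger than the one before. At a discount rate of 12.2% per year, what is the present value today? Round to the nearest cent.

Value at end of year 8: C₁ / (r − g) = €41,000.00 / (0.122 − 0.02) = €401,960.7843
Discount to today: PV = €401,960.7843 / (1 + 0.122)^8 = €401,960.7843 / 2.511556 = €160,044.53

€160044.53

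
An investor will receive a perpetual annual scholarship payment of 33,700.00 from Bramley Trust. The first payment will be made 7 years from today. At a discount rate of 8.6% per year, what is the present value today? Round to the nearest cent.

238864.99

Value at end of year 6: C / r = 33,700.00 / 0.086 = 391,860.4651
Discount to today: PV = 391,860.4651 / (1 + 0.086)^6 = 391,860.4651 / 1.640510 = 238,864.99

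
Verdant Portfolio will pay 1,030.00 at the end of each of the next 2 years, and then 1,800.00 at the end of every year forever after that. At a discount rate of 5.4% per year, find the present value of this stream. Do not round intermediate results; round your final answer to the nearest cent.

31909.66

PV of 2-year annuity: 1,030.00 × [1 − (1+0.054)^−2] / 0.054 = 1904.39241
Perpetuity value at year 2: 1,800.00 / 0.054 = 33333.33333
PV of perpetuity: 33333.33333 / (1+0.054)^2 = 30005.26893
Total PV = 1904.39241 + 30005.26893 = 31909.66134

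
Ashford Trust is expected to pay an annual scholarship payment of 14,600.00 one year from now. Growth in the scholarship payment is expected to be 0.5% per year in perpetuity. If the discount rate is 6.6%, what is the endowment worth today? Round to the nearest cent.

Growing perpetuity: P = D₁ / (r − g) = 14,600.0000 / (0.066 − 0.005) = 239,344.26

239344.26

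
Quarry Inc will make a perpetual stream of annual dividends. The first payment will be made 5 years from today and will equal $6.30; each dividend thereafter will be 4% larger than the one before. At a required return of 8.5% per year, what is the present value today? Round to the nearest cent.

Value at end of year 4: C₁ / (r − g) = $6.30 / (0.085 − 0.04) = $140.0000
Discount to today: PV = $140.0000 / (1 + 0.085)^4 = $140.0000 / 1.385859 = $101.02

$101.02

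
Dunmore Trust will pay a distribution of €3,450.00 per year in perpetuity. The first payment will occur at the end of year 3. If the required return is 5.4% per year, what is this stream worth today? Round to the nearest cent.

Value at end of year 2: C / r = €3,450.00 / 0.054 = €63,888.8889
Discount to today: PV = €63,888.8889 / (1 + 0.054)^2 = €63,888.8889 / 1.110916 = €57,510.10

€57510.10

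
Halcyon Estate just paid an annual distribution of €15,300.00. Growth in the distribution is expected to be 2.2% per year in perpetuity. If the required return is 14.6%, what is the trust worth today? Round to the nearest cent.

D₁ = D₀ × (1 + g) = €15,300.00 × 1.022 = €15,636.6000
Growing perpetuity: P = D₁ / (r − g) = €15,636.6000 / (0.146 − 0.022) = €126,101.61

€126101.61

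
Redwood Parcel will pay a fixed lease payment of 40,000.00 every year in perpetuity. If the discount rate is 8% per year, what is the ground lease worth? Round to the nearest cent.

500000.00

Level perpetuity: PV = C / r = 40,000.00 / 0.08 = 500,000.00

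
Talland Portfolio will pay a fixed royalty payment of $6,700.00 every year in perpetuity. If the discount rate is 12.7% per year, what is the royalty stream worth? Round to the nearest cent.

Level perpetuity: PV = C / r = $6,700.00 / 0.127 = $52,755.91

$52755.91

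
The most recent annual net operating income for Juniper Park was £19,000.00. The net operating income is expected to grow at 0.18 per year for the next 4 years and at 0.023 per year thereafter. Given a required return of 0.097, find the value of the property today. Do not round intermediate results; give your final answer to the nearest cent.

£443145.63

D_1 = 22420.00000
D_2 = 26455.60000
D_3 = 31217.60800
D_4 = 36836.77744
Terminal value at year 4: TV = D_4×(1+g_2)/(r−g_2) = 37684.02332/0.074 = 509243.55839
P_0 = D_1/(1+r)^1 + D_2/(1+r)^2 + D_3/(1+r)^3 + D_4/(1+r)^4 + TV/(1+r)^4
    = 20437.55697 + 21983.88079 + 23647.20085 + 25436.36919 + 351640.61736 = 443145.62517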